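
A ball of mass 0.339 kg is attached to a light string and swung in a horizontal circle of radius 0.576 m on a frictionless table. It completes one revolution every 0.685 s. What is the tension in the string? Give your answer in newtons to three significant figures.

16.4 N

v = 2πr/T = 2π × 0.576/0.685 = 5.283 m/s.
The tension is the only horizontal force, so it supplies the full centripetal force: T = m v²/r = 0.339 × (5.283)²/0.576 = 0.339 × 27.91/0.576 = 16.43 N.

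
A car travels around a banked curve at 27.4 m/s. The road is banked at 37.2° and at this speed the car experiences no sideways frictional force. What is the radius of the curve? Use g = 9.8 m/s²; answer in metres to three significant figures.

101 m

Frictionless banking: tanθ = v²/(rg), so r = v²/(g tanθ).
r = (27.4)²/(9.8 × tan 37.2°) = 750.8/(9.8 × 0.7590) = 750.8/7.439 = 100.9 m.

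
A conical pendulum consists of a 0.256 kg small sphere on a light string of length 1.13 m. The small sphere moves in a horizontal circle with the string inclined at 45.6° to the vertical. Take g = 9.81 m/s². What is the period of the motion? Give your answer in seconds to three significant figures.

1.78 s

r = L sinθ = 0.8074 m. From T sinθ = mω²r and T cosθ = mg: tanθ = ω²r/g, so ω² = g tanθ / r = g/(L cosθ).
ω = √(g/(L cosθ)) = √(9.81/(1.13 × 0.6997)) = √12.41 = 3.522 rad/s.
Period = 2π/ω = 1.784 s.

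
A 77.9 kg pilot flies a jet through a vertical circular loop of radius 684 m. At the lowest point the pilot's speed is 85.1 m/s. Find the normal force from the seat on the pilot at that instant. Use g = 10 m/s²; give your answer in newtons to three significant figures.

At the lowest point, N points up (toward the centre) and the weight mg points down (away from the centre), so the net inward force is N − mg = mv²/r.
N = m(v²/r + g) = 77.9 × ((85.1)²/684 + 10.0) = 77.9 × (10.59 + 10.0) = 77.9 × 20.59 = 1604 N.

1600 N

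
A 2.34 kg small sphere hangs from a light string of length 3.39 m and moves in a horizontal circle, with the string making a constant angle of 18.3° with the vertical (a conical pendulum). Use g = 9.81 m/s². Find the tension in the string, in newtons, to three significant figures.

24.2 N

Vertically the bob has no acceleration, so T cosθ = mg.
T = mg/cosθ = 2.34 × 9.81 / cos 18.3° = 22.96/0.9494 = 24.18 N.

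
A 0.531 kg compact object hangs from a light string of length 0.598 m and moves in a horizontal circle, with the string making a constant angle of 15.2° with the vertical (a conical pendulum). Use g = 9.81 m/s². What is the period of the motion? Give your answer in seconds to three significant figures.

r = L sinθ = 0.1568 m. From T sinθ = mω²r and T cosθ = mg: tanθ = ω²r/g, so ω² = g tanθ / r = g/(L cosθ).
ω = √(g/(L cosθ)) = √(9.81/(0.598 × 0.9650)) = √17.00 = 4.123 rad/s.
Period = 2π/ω = 1.524 s.

1.52 s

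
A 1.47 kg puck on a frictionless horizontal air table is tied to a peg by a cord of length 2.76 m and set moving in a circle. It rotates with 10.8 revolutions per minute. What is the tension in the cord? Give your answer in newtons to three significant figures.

5.19 N

ω = 10.8 rev/min × 2π/60 = 1.131 rad/s, so v = ωr = 1.131 × 2.76 = 3.121 m/s.
The tension is the only horizontal force, so it supplies the full centripetal force: T = m v²/r = 1.47 × (3.121)²/2.76 = 1.47 × 9.744/2.76 = 5.190 N.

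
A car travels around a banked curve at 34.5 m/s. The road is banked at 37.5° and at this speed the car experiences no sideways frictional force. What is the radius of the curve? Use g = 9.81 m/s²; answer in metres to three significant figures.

Frictionless banking: tanθ = v²/(rg), so r = v²/(g tanθ).
r = (34.5)²/(9.81 × tan 37.5°) = 1190/(9.81 × 0.7673) = 1190/7.527 = 158.1 m.

158 m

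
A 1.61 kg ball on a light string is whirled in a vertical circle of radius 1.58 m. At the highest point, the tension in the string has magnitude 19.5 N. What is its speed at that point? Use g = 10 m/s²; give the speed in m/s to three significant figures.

5.91 m/s

At the top, T + mg = mv²/r, so v = √(r(T/m + g)) = √(1.58 × (19.5/1.61 + 10.0)) = √(1.58 × 22.11) = √34.94 = 5.911 m/s.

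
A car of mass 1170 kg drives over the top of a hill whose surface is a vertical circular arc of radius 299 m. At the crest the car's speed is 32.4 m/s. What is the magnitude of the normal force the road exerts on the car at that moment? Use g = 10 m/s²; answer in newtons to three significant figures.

At the crest the centripetal acceleration points downward (toward the centre of the arc), so mg − N = mv²/r.
N = m(g − v²/r) = 1170 × (10.0 − (32.4)²/299) = 1170 × (10.0 − 3.511) = 1170 × 6.489 = 7592 N.

7590 N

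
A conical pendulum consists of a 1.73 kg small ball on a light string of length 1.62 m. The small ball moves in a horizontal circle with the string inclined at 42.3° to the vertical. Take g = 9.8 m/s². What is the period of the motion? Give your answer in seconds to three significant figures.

r = L sinθ = 1.090 m. From T sinθ = mω²r and T cosθ = mg: tanθ = ω²r/g, so ω² = g tanθ / r = g/(L cosθ).
ω = √(g/(L cosθ)) = √(9.8/(1.62 × 0.7396)) = √8.179 = 2.860 rad/s.
Period = 2π/ω = 2.197 s.

2.20 s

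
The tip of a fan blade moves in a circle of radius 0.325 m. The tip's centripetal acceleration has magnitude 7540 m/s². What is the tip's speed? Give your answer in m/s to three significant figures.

49.5 m/s

a_c = v²/r ⇒ v = √(a_c · r) = √(7540 × 0.325) = √2450 = 49.50 m/s.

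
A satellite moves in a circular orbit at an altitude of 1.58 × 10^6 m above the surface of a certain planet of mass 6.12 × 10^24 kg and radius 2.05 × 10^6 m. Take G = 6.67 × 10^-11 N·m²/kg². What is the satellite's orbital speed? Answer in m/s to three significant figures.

Orbital radius r = R + h = 2.05 × 10^6 + 1.58 × 10^6 = 3.630 × 10^6 m.
Gravity supplies the centripetal force: G M m / r² = m v² / r, so v = √(GM/r).
v = √(6.67 × 10^-11 × 6.12 × 10^24 / 3.630 × 10^6) = √(1.125 × 10^8) = 10600 m/s.

10600 m/s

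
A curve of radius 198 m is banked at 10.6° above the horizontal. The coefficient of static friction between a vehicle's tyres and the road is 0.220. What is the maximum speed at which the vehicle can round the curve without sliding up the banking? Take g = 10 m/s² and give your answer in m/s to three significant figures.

At the maximum speed, friction acts down the slope at its limiting value f = μN. Radially (horizontal, toward centre): N sinθ + μN cosθ = mv²/r. Vertically: N cosθ − μN sinθ = mg.
Dividing: v² = r g (sinθ + μcosθ)/(cosθ − μsinθ).
sinθ + μcosθ = 0.1840 + 0.220×0.9829 = 0.4002; cosθ − μsinθ = 0.9829 − 0.220×0.1840 = 0.9425.
v² = 198 × 10.0 × 0.4002/0.9425 = 840.8 m²/s², so v = 29.00 m/s.

29.0 m/s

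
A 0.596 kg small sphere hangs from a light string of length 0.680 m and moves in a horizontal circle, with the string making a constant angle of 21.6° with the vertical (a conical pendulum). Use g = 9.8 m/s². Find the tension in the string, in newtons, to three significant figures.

6.28 N

Vertically the bob has no acceleration, so T cosθ = mg.
T = mg/cosθ = 0.596 × 9.8 / cos 21.6° = 5.841/0.9298 = 6.282 N.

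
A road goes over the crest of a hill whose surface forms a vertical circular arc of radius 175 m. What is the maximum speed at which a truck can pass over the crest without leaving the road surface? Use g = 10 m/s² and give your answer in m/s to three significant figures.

At the crest the centre of the circle is below the truck, so the net downward (centripetal) force is mg − N = mv²/r.
The truck leaves the road when N → 0, giving v_max = √(g r) = √(10.0 × 175) = 41.83 m/s.

41.8 m/s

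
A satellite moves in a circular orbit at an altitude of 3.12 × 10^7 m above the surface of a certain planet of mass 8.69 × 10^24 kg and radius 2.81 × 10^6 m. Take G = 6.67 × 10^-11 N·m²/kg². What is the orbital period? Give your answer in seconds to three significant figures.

r = R + h = 2.81 × 10^6 + 3.12 × 10^7 = 3.401 × 10^7 m. Gravity provides the centripetal force: G M m / r² = m v² / r ⇒ v = √(GM/r) = 4128 m/s.
T = 2πr/v = 2π × 3.401 × 10^7 / 4128 = 51760 s.

51800 s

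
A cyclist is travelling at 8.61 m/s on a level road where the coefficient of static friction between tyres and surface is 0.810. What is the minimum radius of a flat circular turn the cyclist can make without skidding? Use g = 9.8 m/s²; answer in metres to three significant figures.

At the limit, μ_s m g = m v²/r, so r_min = v²/(μ_s g) = (8.61)²/(0.810 × 9.8) = 74.13/7.938 = 9.339 m.

9.34 m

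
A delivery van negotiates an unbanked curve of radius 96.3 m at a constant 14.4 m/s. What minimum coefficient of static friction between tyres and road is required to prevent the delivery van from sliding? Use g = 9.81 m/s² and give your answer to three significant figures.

Friction provides the centripetal force: μ_s m g = m v²/r, so μ_s = v²/(g r) = (14.40)²/(9.81 × 96.3) = 207.4/944.7 = 0.2195.

0.219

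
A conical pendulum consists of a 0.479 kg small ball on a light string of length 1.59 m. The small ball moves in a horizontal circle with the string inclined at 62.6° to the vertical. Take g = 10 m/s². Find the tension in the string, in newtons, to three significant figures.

Vertically the bob has no acceleration, so T cosθ = mg.
T = mg/cosθ = 0.479 × 10.0 / cos 62.6° = 4.790/0.4602 = 10.41 N.

10.4 N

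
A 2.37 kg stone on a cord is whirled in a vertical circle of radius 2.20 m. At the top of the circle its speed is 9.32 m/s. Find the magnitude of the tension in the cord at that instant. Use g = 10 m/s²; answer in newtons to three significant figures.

69.9 N

At the top, both T and the weight mg point inward (toward the centre), so T + mg = mv²/r.
T = m(v²/r − g) = 2.37 × ((9.32)²/2.20 − 10.0) = 2.37 × (39.48 − 10.0) = 2.37 × 29.48 = 69.87 N.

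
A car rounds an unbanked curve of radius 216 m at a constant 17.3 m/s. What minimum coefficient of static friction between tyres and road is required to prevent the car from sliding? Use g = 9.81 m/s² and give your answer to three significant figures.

Friction provides the centripetal force: μ_s m g = m v²/r, so μ_s = v²/(g r) = (17.30)²/(9.81 × 216) = 299.3/2119 = 0.1412.

0.141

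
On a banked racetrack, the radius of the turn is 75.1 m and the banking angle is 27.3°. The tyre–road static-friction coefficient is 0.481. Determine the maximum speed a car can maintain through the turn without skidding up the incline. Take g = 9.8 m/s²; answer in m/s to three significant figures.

31.2 m/s

At the maximum speed, friction acts down the slope at its limiting value f = μN. Radially (horizontal, toward centre): N sinθ + μN cosθ = mv²/r. Vertically: N cosθ − μN sinθ = mg.
Dividing: v² = r g (sinθ + μcosθ)/(cosθ − μsinθ).
sinθ + μcosθ = 0.4586 + 0.481×0.8886 = 0.8861; cosθ − μsinθ = 0.8886 − 0.481×0.4586 = 0.6680.
v² = 75.1 × 9.8 × 0.8861/0.6680 = 976.2 m²/s², so v = 31.24 m/s.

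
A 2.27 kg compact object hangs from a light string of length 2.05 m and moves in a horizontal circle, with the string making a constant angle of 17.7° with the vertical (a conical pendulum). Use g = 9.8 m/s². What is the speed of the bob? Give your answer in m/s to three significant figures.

The radius of the circle is r = L sinθ = 2.05 × sin 17.7° = 0.6233 m.
Horizontally T sinθ = mv²/r and vertically T cosθ = mg, so tanθ = v²/(rg).
v = √(r g tanθ) = √(0.6233 × 9.8 × 0.3191) = √1.949 = 1.396 m/s.

1.40 m/s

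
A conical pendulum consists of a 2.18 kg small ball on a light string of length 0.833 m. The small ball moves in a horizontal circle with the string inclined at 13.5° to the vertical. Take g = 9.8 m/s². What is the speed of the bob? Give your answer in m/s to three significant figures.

0.676 m/s

The radius of the circle is r = L sinθ = 0.833 × sin 13.5° = 0.1945 m.
Horizontally T sinθ = mv²/r and vertically T cosθ = mg, so tanθ = v²/(rg).
v = √(r g tanθ) = √(0.1945 × 9.8 × 0.2401) = √0.4575 = 0.6764 m/s.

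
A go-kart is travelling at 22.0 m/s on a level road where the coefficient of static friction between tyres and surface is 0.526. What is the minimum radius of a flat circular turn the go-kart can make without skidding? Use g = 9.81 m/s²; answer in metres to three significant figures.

93.8 m

At the limit, μ_s m g = m v²/r, so r_min = v²/(μ_s g) = (22.0)²/(0.526 × 9.81) = 484.0/5.160 = 93.80 m.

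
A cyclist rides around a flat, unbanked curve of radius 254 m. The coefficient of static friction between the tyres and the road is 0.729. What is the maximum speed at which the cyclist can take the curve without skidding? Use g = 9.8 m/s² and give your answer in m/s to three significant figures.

The only inward force on a level bend is static friction, so at the limit f_s = μ_s N = μ_s m g = m v²/r.
Mass cancels: v_max = √(μ_s g r) = √(0.729 × 9.8 × 254) = √1815 = 42.60 m/s.

42.6 m/s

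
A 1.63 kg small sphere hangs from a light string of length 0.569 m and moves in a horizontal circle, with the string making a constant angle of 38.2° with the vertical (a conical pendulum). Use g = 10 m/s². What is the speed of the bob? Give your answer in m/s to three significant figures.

The radius of the circle is r = L sinθ = 0.569 × sin 38.2° = 0.3519 m.
Horizontally T sinθ = mv²/r and vertically T cosθ = mg, so tanθ = v²/(rg).
v = √(r g tanθ) = √(0.3519 × 10.0 × 0.7869) = √2.769 = 1.664 m/s.

1.66 m/s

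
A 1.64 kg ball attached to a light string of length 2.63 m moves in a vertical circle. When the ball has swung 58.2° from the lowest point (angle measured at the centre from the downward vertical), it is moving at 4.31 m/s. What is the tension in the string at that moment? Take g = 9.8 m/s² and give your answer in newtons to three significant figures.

20.1 N

Take the radial direction toward the centre of the circle as positive. The component of the weight along the string toward the centre is −mg cos φ (φ measured from the bottom), so Newton's second law along the string gives T − mg cos φ = m v²/r.
cos 58.2° = 0.5270, so T = m(v²/r + g cos φ) = 1.64 × ((4.31)²/2.63 + 9.8 × 0.5270) = 1.64 × (7.063 + (5.164)) = 1.64 × 12.23 = 20.05 N.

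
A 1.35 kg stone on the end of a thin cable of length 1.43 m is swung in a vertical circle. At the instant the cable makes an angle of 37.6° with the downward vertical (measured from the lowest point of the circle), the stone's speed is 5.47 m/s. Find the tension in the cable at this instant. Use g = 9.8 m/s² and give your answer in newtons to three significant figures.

Take the radial direction toward the centre of the circle as positive. The component of the weight along the string toward the centre is −mg cos φ (φ measured from the bottom), so Newton's second law along the string gives T − mg cos φ = m v²/r.
cos 37.6° = 0.7923, so T = m(v²/r + g cos φ) = 1.35 × ((5.47)²/1.43 + 9.8 × 0.7923) = 1.35 × (20.92 + (7.764)) = 1.35 × 28.69 = 38.73 N.

38.7 N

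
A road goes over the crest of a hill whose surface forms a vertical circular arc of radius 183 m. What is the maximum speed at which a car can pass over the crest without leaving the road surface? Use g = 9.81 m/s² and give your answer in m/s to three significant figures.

42.4 m/s

At the crest the centre of the circle is below the car, so the net downward (centripetal) force is mg − N = mv²/r.
The car leaves the road when N → 0, giving v_max = √(g r) = √(9.81 × 183) = 42.37 m/s.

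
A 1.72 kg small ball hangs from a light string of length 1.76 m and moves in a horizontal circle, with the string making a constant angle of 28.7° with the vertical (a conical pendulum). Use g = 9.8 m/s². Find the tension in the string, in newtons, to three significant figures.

19.2 N

Vertically the bob has no acceleration, so T cosθ = mg.
T = mg/cosθ = 1.72 × 9.8 / cos 28.7° = 16.86/0.8771 = 19.22 N.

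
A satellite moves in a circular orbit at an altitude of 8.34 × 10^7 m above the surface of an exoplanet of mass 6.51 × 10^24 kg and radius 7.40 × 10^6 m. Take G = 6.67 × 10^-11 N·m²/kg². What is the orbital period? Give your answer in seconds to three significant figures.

r = R + h = 7.40 × 10^6 + 8.34 × 10^7 = 9.080 × 10^7 m. Gravity provides the centripetal force: G M m / r² = m v² / r ⇒ v = √(GM/r) = 2187 m/s.
T = 2πr/v = 2π × 9.080 × 10^7 / 2187 = 260900 s.

261000 s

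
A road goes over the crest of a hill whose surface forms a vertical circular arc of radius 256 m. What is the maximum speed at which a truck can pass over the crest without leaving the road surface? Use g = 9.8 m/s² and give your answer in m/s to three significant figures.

50.1 m/s

At the crest the centre of the circle is below the truck, so the net downward (centripetal) force is mg − N = mv²/r.
The truck leaves the road when N → 0, giving v_max = √(g r) = √(9.8 × 256) = 50.09 m/s.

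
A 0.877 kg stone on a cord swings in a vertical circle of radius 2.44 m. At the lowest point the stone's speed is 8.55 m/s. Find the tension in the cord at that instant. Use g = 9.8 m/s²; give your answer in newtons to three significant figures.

At the lowest point, T points up (toward the centre) and the weight mg points down (away from the centre), so the net inward force is T − mg = mv²/r.
T = m(v²/r + g) = 0.877 × ((8.55)²/2.44 + 9.8) = 0.877 × (29.96 + 9.8) = 0.877 × 39.76 = 34.87 N.

34.9 N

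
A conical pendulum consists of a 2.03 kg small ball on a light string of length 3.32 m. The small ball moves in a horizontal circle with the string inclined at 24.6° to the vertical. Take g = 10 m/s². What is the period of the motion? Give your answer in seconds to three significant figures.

r = L sinθ = 1.382 m. From T sinθ = mω²r and T cosθ = mg: tanθ = ω²r/g, so ω² = g tanθ / r = g/(L cosθ).
ω = √(g/(L cosθ)) = √(10.0/(3.32 × 0.9092)) = √3.313 = 1.820 rad/s.
Period = 2π/ω = 3.452 s.

3.45 s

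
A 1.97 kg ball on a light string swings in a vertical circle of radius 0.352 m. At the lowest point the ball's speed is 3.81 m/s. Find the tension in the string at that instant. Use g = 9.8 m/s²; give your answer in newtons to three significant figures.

At the lowest point, T points up (toward the centre) and the weight mg points down (away from the centre), so the net inward force is T − mg = mv²/r.
T = m(v²/r + g) = 1.97 × ((3.81)²/0.352 + 9.8) = 1.97 × (41.24 + 9.8) = 1.97 × 51.04 = 100.5 N.

101 N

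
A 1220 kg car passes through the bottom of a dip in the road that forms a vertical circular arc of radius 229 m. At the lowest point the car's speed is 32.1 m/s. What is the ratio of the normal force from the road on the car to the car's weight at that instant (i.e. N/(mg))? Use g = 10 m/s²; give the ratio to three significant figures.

At the bottom, N − mg = mv²/r, so N = m(v²/r + g) and N/(mg) = v²/(rg) + 1 = (32.1)²/(229 × 10.0) + 1 = 0.4500 + 1 = 1.450.

1.45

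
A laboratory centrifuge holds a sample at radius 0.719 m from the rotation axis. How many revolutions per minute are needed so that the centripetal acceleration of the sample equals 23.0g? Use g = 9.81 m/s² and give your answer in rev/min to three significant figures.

Require ω²r = 23.0g, so ω = √(23.0 × 9.81/0.719) = 17.71 rad/s.
In rev/min: ω × 60/(2π) = 17.71 × 60/(2π) = 169.2 rev/min.

169 rev/min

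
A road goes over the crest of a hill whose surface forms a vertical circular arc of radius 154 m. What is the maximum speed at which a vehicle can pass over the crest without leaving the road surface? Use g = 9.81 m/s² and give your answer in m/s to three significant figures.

At the crest the centre of the circle is below the vehicle, so the net downward (centripetal) force is mg − N = mv²/r.
The vehicle leaves the road when N → 0, giving v_max = √(g r) = √(9.81 × 154) = 38.87 m/s.

38.9 m/s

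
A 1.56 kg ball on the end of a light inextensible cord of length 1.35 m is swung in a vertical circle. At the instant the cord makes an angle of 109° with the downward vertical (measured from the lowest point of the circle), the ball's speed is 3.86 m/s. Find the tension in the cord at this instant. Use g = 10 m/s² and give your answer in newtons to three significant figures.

Take the radial direction toward the centre of the circle as positive. The component of the weight along the string toward the centre is −mg cos φ (φ measured from the bottom), so Newton's second law along the string gives T − mg cos φ = m v²/r.
cos 109° = -0.3256, so T = m(v²/r + g cos φ) = 1.56 × ((3.86)²/1.35 + 10.0 × -0.3256) = 1.56 × (11.04 + (-3.256)) = 1.56 × 7.781 = 12.14 N.

12.1 N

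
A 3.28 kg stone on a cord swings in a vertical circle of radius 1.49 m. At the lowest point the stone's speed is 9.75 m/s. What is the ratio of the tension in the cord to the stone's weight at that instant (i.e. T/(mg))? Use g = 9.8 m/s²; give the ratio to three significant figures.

At the bottom, T − mg = mv²/r, so T = m(v²/r + g) and T/(mg) = v²/(rg) + 1 = (9.75)²/(1.49 × 9.8) + 1 = 6.510 + 1 = 7.510.

7.51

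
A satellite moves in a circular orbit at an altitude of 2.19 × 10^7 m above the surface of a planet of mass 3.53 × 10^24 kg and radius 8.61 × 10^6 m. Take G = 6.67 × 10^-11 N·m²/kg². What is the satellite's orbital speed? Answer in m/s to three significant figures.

Orbital radius r = R + h = 8.61 × 10^6 + 2.19 × 10^7 = 3.051 × 10^7 m.
Gravity supplies the centripetal force: G M m / r² = m v² / r, so v = √(GM/r).
v = √(6.67 × 10^-11 × 3.53 × 10^24 / 3.051 × 10^7) = √(7.717 × 10^6) = 2778 m/s.

2780 m/s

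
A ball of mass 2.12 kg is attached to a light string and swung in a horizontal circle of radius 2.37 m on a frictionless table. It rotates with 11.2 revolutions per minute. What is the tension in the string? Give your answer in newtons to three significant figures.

6.91 N

ω = 11.2 rev/min × 2π/60 = 1.173 rad/s, so v = ωr = 1.173 × 2.37 = 2.780 m/s.
The tension is the only horizontal force, so it supplies the full centripetal force: T = m v²/r = 2.12 × (2.780)²/2.37 = 2.12 × 7.727/2.37 = 6.912 N.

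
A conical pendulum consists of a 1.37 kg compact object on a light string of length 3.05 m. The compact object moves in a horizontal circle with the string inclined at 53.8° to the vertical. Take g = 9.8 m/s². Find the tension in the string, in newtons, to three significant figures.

22.7 N

Vertically the bob has no acceleration, so T cosθ = mg.
T = mg/cosθ = 1.37 × 9.8 / cos 53.8° = 13.43/0.5906 = 22.73 N.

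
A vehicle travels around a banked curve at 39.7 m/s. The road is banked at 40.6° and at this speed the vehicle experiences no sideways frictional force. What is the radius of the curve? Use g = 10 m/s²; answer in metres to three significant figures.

Frictionless banking: tanθ = v²/(rg), so r = v²/(g tanθ).
r = (39.7)²/(10.0 × tan 40.6°) = 1576/(10.0 × 0.8571) = 1576/8.571 = 183.9 m.

184 m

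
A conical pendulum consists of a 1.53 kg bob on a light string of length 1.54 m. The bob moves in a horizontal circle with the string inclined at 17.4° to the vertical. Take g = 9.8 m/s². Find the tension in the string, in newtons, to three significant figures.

15.7 N

Vertically the bob has no acceleration, so T cosθ = mg.
T = mg/cosθ = 1.53 × 9.8 / cos 17.4° = 14.99/0.9542 = 15.71 N.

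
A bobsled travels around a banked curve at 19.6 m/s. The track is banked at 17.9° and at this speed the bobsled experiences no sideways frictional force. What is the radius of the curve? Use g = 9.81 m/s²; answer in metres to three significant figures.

Frictionless banking: tanθ = v²/(rg), so r = v²/(g tanθ).
r = (19.6)²/(9.81 × tan 17.9°) = 384.2/(9.81 × 0.3230) = 384.2/3.169 = 121.2 m.

121 m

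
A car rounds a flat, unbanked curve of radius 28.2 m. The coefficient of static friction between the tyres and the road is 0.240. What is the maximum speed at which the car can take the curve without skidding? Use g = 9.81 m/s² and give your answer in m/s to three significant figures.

8.15 m/s

On a flat curve, static friction is the only horizontal force, so it must supply the full centripetal force: μ_s m g = m v²/r.
Mass cancels: v_max = √(μ_s g r) = √(0.240 × 9.81 × 28.2) = √66.39 = 8.148 m/s.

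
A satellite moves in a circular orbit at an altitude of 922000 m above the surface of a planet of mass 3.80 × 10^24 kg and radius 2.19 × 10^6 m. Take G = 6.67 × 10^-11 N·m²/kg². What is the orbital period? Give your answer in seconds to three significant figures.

2170 s

r = R + h = 2.19 × 10^6 + 922000 = 3.112 × 10^6 m. Gravity provides the centripetal force: G M m / r² = m v² / r ⇒ v = √(GM/r) = 9025 m/s.
T = 2πr/v = 2π × 3.112 × 10^6 / 9025 = 2167 s.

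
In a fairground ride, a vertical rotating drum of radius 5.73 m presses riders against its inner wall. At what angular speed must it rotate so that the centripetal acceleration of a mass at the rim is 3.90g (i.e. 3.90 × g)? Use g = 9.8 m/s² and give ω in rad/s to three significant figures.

2.58 rad/s

Centripetal acceleration a_c = ω²r. Setting ω²r = 3.90g:
ω = √(3.90g / r) = √(3.90 × 9.8 / 5.73) = √6.670 = 2.583 rad/s.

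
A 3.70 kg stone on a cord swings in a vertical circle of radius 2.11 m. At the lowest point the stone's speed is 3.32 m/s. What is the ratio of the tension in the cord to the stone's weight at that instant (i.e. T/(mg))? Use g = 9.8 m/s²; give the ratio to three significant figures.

1.53

At the bottom, T − mg = mv²/r, so T = m(v²/r + g) and T/(mg) = v²/(rg) + 1 = (3.32)²/(2.11 × 9.8) + 1 = 0.5330 + 1 = 1.533.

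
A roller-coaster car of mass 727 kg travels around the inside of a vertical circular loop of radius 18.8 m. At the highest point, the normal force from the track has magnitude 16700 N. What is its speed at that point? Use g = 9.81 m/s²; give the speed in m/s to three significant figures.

At the top, N + mg = mv²/r, so v = √(r(N/m + g)) = √(18.8 × (16700/727 + 9.81)) = √(18.8 × 32.78) = √616.3 = 24.83 m/s.

24.8 m/s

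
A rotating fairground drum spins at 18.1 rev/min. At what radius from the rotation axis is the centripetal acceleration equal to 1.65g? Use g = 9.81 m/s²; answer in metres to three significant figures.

ω = 18.1 rev/min × 2π/60 = 1.895 rad/s.
a_c = ω²r = 1.65g ⇒ r = 1.65 × 9.81 / (1.895)² = 16.19/3.593 = 4.505 m.

4.51 m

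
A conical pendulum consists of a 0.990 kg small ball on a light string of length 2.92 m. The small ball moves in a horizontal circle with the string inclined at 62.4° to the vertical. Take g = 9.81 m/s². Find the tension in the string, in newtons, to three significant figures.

21.0 N

Vertically the bob has no acceleration, so T cosθ = mg.
T = mg/cosθ = 0.990 × 9.81 / cos 62.4° = 9.712/0.4633 = 20.96 N.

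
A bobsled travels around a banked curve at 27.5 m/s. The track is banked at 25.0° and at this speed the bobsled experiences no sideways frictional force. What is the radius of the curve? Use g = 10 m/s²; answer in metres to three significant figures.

162 m

Frictionless banking: tanθ = v²/(rg), so r = v²/(g tanθ).
r = (27.5)²/(10.0 × tan 25.0°) = 756.2/(10.0 × 0.4663) = 756.2/4.663 = 162.2 m.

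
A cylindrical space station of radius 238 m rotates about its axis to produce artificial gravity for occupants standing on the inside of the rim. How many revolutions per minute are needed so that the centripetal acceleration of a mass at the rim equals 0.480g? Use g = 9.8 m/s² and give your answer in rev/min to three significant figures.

1.34 rev/min

Require ω²r = 0.480g, so ω = √(0.480 × 9.8/238) = 0.1406 rad/s.
In rev/min: ω × 60/(2π) = 0.1406 × 60/(2π) = 1.343 rev/min.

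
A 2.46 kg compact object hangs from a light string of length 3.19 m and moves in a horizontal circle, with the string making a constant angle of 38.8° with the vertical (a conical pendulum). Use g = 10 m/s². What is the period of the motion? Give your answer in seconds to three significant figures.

r = L sinθ = 1.999 m. From T sinθ = mω²r and T cosθ = mg: tanθ = ω²r/g, so ω² = g tanθ / r = g/(L cosθ).
ω = √(g/(L cosθ)) = √(10.0/(3.19 × 0.7793)) = √4.022 = 2.006 rad/s.
Period = 2π/ω = 3.133 s.

3.13 s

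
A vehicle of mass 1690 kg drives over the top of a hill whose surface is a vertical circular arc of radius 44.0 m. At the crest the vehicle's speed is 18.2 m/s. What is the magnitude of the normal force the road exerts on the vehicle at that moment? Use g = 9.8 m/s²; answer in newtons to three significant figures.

At the crest the centripetal acceleration points downward (toward the centre of the arc), so mg − N = mv²/r.
N = m(g − v²/r) = 1690 × (9.8 − (18.2)²/44.0) = 1690 × (9.8 − 7.528) = 1690 × 2.272 = 3839 N.

3840 N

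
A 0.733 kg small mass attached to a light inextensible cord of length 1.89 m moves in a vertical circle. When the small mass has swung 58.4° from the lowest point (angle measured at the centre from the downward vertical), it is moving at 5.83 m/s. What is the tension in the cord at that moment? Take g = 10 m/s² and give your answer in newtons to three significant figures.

17.0 N

Take the radial direction toward the centre of the circle as positive. The component of the weight along the string toward the centre is −mg cos φ (φ measured from the bottom), so Newton's second law along the string gives T − mg cos φ = m v²/r.
cos 58.4° = 0.5240, so T = m(v²/r + g cos φ) = 0.733 × ((5.83)²/1.89 + 10.0 × 0.5240) = 0.733 × (17.98 + (5.240)) = 0.733 × 23.22 = 17.02 N.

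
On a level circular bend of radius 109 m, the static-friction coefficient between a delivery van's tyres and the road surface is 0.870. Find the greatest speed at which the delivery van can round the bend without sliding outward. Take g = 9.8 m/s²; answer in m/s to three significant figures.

On a flat curve, static friction is the only horizontal force, so it must supply the full centripetal force: μ_s m g = m v²/r.
Mass cancels: v_max = √(μ_s g r) = √(0.870 × 9.8 × 109) = √929.3 = 30.48 m/s.

30.5 m/s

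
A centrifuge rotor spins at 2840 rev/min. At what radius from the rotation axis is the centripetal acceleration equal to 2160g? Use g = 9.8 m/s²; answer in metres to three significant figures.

0.239 m

ω = 2840 rev/min × 2π/60 = 297.4 rad/s.
a_c = ω²r = 2160g ⇒ r = 2160 × 9.8 / (297.4)² = 21170/88450 = 0.2393 m.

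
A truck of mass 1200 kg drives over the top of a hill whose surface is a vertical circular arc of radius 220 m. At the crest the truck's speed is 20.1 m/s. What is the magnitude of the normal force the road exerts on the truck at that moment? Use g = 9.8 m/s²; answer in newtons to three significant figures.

At the crest the centripetal acceleration points downward (toward the centre of the arc), so mg − N = mv²/r.
N = m(g − v²/r) = 1200 × (9.8 − (20.1)²/220) = 1200 × (9.8 − 1.836) = 1200 × 7.964 = 9556 N.

9560 N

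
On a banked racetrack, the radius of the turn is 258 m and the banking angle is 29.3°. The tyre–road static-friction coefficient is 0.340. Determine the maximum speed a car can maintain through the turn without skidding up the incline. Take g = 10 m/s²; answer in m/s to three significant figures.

At the maximum speed, friction acts down the slope at its limiting value f = μN. Radially (horizontal, toward centre): N sinθ + μN cosθ = mv²/r. Vertically: N cosθ − μN sinθ = mg.
Dividing: v² = r g (sinθ + μcosθ)/(cosθ − μsinθ).
sinθ + μcosθ = 0.4894 + 0.340×0.8721 = 0.7859; cosθ − μsinθ = 0.8721 − 0.340×0.4894 = 0.7057.
v² = 258 × 10.0 × 0.7859/0.7057 = 2873 m²/s², so v = 53.60 m/s.

53.6 m/s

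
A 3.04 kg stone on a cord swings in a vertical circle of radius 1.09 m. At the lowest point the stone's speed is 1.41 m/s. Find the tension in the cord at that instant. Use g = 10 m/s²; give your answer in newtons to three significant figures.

35.9 N

At the lowest point, T points up (toward the centre) and the weight mg points down (away from the centre), so the net inward force is T − mg = mv²/r.
T = m(v²/r + g) = 3.04 × ((1.41)²/1.09 + 10.0) = 3.04 × (1.824 + 10.0) = 3.04 × 11.82 = 35.94 N.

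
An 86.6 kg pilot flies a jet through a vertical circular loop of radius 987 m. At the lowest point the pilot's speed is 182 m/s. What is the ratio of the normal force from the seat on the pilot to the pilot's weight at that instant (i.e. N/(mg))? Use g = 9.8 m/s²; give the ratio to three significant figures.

4.42

At the bottom, N − mg = mv²/r, so N = m(v²/r + g) and N/(mg) = v²/(rg) + 1 = (182)²/(987 × 9.8) + 1 = 3.425 + 1 = 4.425.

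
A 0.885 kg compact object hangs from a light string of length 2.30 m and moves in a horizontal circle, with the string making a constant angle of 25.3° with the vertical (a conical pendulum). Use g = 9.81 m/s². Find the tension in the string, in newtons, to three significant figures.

Vertically the bob has no acceleration, so T cosθ = mg.
T = mg/cosθ = 0.885 × 9.81 / cos 25.3° = 8.682/0.9041 = 9.603 N.

9.60 N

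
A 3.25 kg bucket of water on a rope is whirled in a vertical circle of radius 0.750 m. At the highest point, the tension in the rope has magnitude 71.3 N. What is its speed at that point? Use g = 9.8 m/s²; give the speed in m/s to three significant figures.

At the top, T + mg = mv²/r, so v = √(r(T/m + g)) = √(0.750 × (71.3/3.25 + 9.8)) = √(0.750 × 31.74) = √23.80 = 4.879 m/s.

4.88 m/s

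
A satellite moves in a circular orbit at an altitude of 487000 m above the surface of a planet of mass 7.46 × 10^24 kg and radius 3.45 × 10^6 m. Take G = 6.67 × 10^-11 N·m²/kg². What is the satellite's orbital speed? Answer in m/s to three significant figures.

11200 m/s

Orbital radius r = R + h = 3.45 × 10^6 + 487000 = 3.937 × 10^6 m.
Gravity supplies the centripetal force: G M m / r² = m v² / r, so v = √(GM/r).
v = √(6.67 × 10^-11 × 7.46 × 10^24 / 3.937 × 10^6) = √(1.264 × 10^8) = 11240 m/s.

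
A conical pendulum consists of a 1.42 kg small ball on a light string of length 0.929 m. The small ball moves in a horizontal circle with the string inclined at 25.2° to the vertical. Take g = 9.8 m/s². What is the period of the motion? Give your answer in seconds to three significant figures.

r = L sinθ = 0.3955 m. From T sinθ = mω²r and T cosθ = mg: tanθ = ω²r/g, so ω² = g tanθ / r = g/(L cosθ).
ω = √(g/(L cosθ)) = √(9.8/(0.929 × 0.9048)) = √11.66 = 3.414 rad/s.
Period = 2π/ω = 1.840 s.

1.84 s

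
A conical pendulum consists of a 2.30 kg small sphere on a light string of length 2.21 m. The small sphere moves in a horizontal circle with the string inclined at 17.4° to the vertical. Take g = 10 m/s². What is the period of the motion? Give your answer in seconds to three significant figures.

2.89 s

r = L sinθ = 0.6609 m. From T sinθ = mω²r and T cosθ = mg: tanθ = ω²r/g, so ω² = g tanθ / r = g/(L cosθ).
ω = √(g/(L cosθ)) = √(10.0/(2.21 × 0.9542)) = √4.742 = 2.178 rad/s.
Period = 2π/ω = 2.885 s.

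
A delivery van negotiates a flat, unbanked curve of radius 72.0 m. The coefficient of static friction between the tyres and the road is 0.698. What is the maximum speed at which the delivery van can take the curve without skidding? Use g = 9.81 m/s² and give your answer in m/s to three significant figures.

Friction provides the centripetal force on a flat curve. At maximum speed it is at its limiting value: μ_s m g = m v²/r.
Mass cancels: v_max = √(μ_s g r) = √(0.698 × 9.81 × 72.0) = √493.0 = 22.20 m/s.

22.2 m/s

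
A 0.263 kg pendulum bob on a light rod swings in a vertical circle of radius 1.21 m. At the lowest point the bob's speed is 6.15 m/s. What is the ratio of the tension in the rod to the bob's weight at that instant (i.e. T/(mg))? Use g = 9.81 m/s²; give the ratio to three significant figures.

4.19

At the bottom, T − mg = mv²/r, so T = m(v²/r + g) and T/(mg) = v²/(rg) + 1 = (6.15)²/(1.21 × 9.81) + 1 = 3.186 + 1 = 4.186.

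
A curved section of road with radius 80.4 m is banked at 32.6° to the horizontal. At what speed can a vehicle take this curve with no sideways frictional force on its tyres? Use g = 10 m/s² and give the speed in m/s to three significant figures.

22.7 m/s

On a frictionless banked curve, N sinθ = mv²/r and N cosθ = mg, so tanθ = v²/(rg).
v = √(r g tanθ) = √(80.4 × 10.0 × tan 32.6°) = √(80.4 × 10.0 × 0.6395) = √514.2 = 22.68 m/s.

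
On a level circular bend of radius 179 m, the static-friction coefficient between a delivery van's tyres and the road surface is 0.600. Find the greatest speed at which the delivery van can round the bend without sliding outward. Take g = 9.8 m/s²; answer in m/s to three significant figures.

32.4 m/s

Friction provides the centripetal force on a flat curve. At maximum speed it is at its limiting value: μ_s m g = m v²/r.
Mass cancels: v_max = √(μ_s g r) = √(0.600 × 9.8 × 179) = √1053 = 32.44 m/s.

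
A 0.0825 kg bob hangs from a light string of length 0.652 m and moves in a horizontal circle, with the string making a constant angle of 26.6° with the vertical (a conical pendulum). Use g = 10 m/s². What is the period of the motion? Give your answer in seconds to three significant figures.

r = L sinθ = 0.2919 m. From T sinθ = mω²r and T cosθ = mg: tanθ = ω²r/g, so ω² = g tanθ / r = g/(L cosθ).
ω = √(g/(L cosθ)) = √(10.0/(0.652 × 0.8942)) = √17.15 = 4.142 rad/s.
Period = 2π/ω = 1.517 s.

1.52 s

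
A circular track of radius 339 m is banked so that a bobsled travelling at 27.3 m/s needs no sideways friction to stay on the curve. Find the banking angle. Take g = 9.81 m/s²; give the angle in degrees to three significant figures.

12.6°

For a frictionless banked turn: horizontally N sinθ = mv²/r and vertically N cosθ = mg.
Dividing: tanθ = v²/(r g) = (27.3)²/(339 × 9.81) = 745.3/3326 = 0.2241.
θ = arctan(0.2241) = 12.63°.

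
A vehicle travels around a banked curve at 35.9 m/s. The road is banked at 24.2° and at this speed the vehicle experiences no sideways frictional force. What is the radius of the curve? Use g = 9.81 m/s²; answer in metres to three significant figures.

Frictionless banking: tanθ = v²/(rg), so r = v²/(g tanθ).
r = (35.9)²/(9.81 × tan 24.2°) = 1289/(9.81 × 0.4494) = 1289/4.409 = 292.3 m.

292 m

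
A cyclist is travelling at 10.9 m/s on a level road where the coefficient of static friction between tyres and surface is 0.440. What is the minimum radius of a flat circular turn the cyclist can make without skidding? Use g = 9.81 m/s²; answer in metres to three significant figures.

27.5 m

At the limit, μ_s m g = m v²/r, so r_min = v²/(μ_s g) = (10.9)²/(0.440 × 9.81) = 118.8/4.316 = 27.53 m.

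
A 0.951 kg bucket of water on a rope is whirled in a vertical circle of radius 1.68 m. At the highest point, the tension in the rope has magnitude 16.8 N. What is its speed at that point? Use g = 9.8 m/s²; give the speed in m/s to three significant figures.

6.79 m/s

At the top, T + mg = mv²/r, so v = √(r(T/m + g)) = √(1.68 × (16.8/0.951 + 9.8)) = √(1.68 × 27.47) = √46.14 = 6.793 m/s.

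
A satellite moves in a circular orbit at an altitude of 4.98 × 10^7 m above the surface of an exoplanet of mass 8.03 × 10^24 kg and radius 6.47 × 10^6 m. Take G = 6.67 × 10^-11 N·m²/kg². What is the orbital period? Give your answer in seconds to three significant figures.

r = R + h = 6.47 × 10^6 + 4.98 × 10^7 = 5.627 × 10^7 m. Gravity provides the centripetal force: G M m / r² = m v² / r ⇒ v = √(GM/r) = 3085 m/s.
T = 2πr/v = 2π × 5.627 × 10^7 / 3085 = 114600 s.

115000 s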